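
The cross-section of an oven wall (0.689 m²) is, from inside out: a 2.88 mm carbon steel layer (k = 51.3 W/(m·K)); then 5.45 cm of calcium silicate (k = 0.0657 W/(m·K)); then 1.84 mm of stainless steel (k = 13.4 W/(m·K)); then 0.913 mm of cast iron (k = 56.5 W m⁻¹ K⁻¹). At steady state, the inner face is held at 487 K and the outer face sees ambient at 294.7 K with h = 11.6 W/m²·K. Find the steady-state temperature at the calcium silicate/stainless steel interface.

Resistance network (inner→outer):
  R_carbon steel = L/(kA) = 0.00288/(51.3·0.689) = 8.148×10^-5 K/W
  R_calcium silicate = L/(kA) = 0.0545/(0.0657·0.689) = 1.204 K/W
  R_stainless steel = L/(kA) = 0.00184/(13.4·0.689) = 1.993×10^-4 K/W
  R_cast iron = L/(kA) = 9.13×10^-4/(56.5·0.689) = 2.345×10^-5 K/W
  R_conv,out = 1/(hA) = 1/(11.6·0.689) = 0.1251 K/W
ΣR = 8.148×10^-5 + 1.204 + 1.993×10^-4 + 2.345×10^-5 + 0.1251 = 1.329 K/W
Q = ΔT/ΣR = (487 K − 294.7 K)/1.329 = 144.7 W
From the inner boundary to the calcium silicate/stainless steel interface, ΣR_partial = 1.204 K/W.
T_interface = T_in − Q·ΣR_partial = 487 K − (144.7)(1.204) = 312.8 K

T = 312.8 K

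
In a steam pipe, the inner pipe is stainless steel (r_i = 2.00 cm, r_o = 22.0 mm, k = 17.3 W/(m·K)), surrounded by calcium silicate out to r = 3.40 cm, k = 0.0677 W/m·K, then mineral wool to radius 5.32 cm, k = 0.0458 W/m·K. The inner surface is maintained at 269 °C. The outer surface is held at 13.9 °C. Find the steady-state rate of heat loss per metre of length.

Q' = 98.9 W/m

Treat each layer as a resistance in series:
  R'_stainless steel = ln(0.0220/0.0200)/(2πk) = 0.09531/(2π·17.3) = 8.768×10^-4 m·K/W
  R'_calcium silicate = ln(0.0340/0.0220)/(2πk) = 0.4353/(2π·0.0677) = 1.023 m·K/W
  R'_mineral wool = ln(0.0532/0.0340)/(2πk) = 0.4477/(2π·0.0458) = 1.556 m·K/W
ΣR = 8.768×10^-4 + 1.023 + 1.556 = 2.580 m·K/W
Q' = ΔT/ΣR = (269 °C − 13.9 °C)/2.580 = 98.9 W/m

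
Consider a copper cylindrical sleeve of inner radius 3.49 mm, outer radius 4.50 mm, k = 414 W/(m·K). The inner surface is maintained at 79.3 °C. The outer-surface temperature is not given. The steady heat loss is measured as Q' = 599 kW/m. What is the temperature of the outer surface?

Sum the resistances:
  R'_copper = ln(0.00450/0.00349)/(2πk) = 0.2542/(2π·414) = 9.771×10^-5 m·K/W
ΣR = 9.771×10^-5 m·K/W
ΔT = Q'·ΣR = 5.99×10^5 × 9.771×10^-5 = 58.53 K
Heat flows outward, so T_out = T_in − ΔT = 79.3 − 58.53 = 20.8 °C

T_out = 20.8 °C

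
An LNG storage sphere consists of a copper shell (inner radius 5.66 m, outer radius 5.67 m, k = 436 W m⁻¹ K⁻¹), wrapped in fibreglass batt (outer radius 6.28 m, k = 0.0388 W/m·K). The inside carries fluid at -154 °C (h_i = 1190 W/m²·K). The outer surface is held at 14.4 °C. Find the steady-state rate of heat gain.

Q = 4.79 kW

Treat each layer as a resistance in series:
  R_conv,in = 1/(4πr²h) = 1/(4π·5.66²·1190) = 2.087×10^-6 K/W
  R_copper = (1/5.66 − 1/5.67)/(4πk) = 3.116×10^-4/(4π·436) = 5.687×10^-8 K/W
  R_fibreglass batt = (1/5.67 − 1/6.28)/(4πk) = 0.01713/(4π·0.0388) = 0.03514 K/W
ΣR = 2.087×10^-6 + 5.687×10^-8 + 0.03514 = 0.03514 K/W
Q = ΔT/ΣR = (-154 °C − 14.4 °C)/0.03514 = -4790 W
(Negative Q ⇒ heat flows inward; heat gain = 4790 W.)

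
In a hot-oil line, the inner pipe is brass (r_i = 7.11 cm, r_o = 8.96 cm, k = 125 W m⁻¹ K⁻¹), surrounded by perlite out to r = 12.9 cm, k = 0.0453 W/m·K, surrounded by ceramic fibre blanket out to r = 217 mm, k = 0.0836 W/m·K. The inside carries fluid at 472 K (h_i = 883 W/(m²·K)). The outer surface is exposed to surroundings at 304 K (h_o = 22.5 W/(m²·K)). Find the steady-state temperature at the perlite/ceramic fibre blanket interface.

T = 379 K

Resistance network (inner→outer):
  R'_conv,in = 1/(2πr h) = 1/(2π·0.0711·883) = 0.002535 m·K/W
  R'_brass = ln(0.0896/0.0711)/(2πk) = 0.2313/(2π·125) = 2.945×10^-4 m·K/W
  R'_perlite = ln(0.129/0.0896)/(2πk) = 0.3645/(2π·0.0453) = 1.280 m·K/W
  R'_ceramic fibre blanket = ln(0.217/0.129)/(2πk) = 0.5201/(2π·0.0836) = 0.9901 m·K/W
  R'_conv,out = 1/(2πr h) = 1/(2π·0.217·22.5) = 0.03260 m·K/W
ΣR = 0.002535 + 2.945×10^-4 + 1.280 + 0.9901 + 0.03260 = 2.306 m·K/W
Q' = ΔT/ΣR = (472 K − 304 K)/2.306 = 72.85 W/m
From the inner boundary to the perlite/ceramic fibre blanket interface, ΣR_partial = 1.283 m·K/W.
T_interface = T_in − Q'·ΣR_partial = 472 K − (72.85)(1.283) = 379 K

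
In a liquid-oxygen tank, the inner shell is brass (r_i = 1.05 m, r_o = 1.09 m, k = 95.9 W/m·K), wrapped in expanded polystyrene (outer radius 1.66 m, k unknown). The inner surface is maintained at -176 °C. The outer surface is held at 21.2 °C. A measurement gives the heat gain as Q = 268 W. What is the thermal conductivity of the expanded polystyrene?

k = 0.0341 W/m·K

ΣR = ΔT/Q = |-176 − 21.2|/268 = 0.7358 K/W
Known resistances:
  R_brass = (1/1.05 − 1/1.09)/(4πk) = 0.03495/(4π·95.9) = 2.900×10^-5 K/W
R_expanded polystyrene = ΣR − ΣR_known = 0.7358 − 2.900×10^-5 = 0.7358 K/W
(1/r₁−1/r₂)/(4πk) = 0.7358 ⇒ k = 0.3150/(4π·0.7358) = 0.0341 W/m·K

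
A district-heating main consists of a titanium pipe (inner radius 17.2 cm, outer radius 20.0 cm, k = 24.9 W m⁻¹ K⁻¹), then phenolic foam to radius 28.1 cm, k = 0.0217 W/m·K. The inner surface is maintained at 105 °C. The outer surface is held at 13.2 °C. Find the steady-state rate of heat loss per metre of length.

Series thermal resistances, inner to outer:
  R'_titanium = ln(0.200/0.172)/(2πk) = 0.1508/(2π·24.9) = 9.640×10^-4 m·K/W
  R'_phenolic foam = ln(0.281/0.200)/(2πk) = 0.3400/(2π·0.0217) = 2.494 m·K/W
ΣR = 9.640×10^-4 + 2.494 = 2.495 m·K/W
Q' = ΔT/ΣR = (105 °C − 13.2 °C)/2.495 = 36.8 W/m

Q' = 36.8 W/m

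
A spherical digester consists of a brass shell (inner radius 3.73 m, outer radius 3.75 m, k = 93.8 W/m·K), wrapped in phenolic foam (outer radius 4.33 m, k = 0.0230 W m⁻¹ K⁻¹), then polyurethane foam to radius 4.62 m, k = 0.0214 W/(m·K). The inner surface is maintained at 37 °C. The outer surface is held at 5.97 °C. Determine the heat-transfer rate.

Resistance network (inner→outer):
  R_brass = (1/3.73 − 1/3.75)/(4πk) = 0.001430/(4π·93.8) = 1.213×10^-6 K/W
  R_phenolic foam = (1/3.75 − 1/4.33)/(4πk) = 0.03572/(4π·0.0230) = 0.1236 K/W
  R_polyurethane foam = (1/4.33 − 1/4.62)/(4πk) = 0.01450/(4π·0.0214) = 0.05391 K/W
ΣR = 1.213×10^-6 + 0.1236 + 0.05391 = 0.1775 K/W
Q = ΔT/ΣR = (37 °C − 5.97 °C)/0.1775 = 175 W

Q = 175 W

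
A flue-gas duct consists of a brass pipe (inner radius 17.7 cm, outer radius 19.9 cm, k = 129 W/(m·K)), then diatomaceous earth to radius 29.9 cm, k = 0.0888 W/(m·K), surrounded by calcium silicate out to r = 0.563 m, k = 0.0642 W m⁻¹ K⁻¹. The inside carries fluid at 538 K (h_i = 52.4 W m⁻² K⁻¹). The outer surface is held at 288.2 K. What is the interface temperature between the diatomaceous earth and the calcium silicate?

Resistance network (inner→outer):
  R'_conv,in = 1/(2πr h) = 1/(2π·0.177·52.4) = 0.01716 m·K/W
  R'_brass = ln(0.199/0.177)/(2πk) = 0.1172/(2π·129) = 1.445×10^-4 m·K/W
  R'_diatomaceous earth = ln(0.299/0.199)/(2πk) = 0.4071/(2π·0.0888) = 0.7297 m·K/W
  R'_calcium silicate = ln(0.563/0.299)/(2πk) = 0.6328/(2π·0.0642) = 1.569 m·K/W
ΣR = 0.01716 + 1.445×10^-4 + 0.7297 + 1.569 = 2.316 m·K/W
Q' = ΔT/ΣR = (538 K − 288.2 K)/2.316 = 107.9 W/m
From the inner boundary to the diatomaceous earth/calcium silicate interface, ΣR_partial = 0.7470 m·K/W.
T_interface = T_in − Q'·ΣR_partial = 538 K − (107.9)(0.7470) = 457 K

T = 457 K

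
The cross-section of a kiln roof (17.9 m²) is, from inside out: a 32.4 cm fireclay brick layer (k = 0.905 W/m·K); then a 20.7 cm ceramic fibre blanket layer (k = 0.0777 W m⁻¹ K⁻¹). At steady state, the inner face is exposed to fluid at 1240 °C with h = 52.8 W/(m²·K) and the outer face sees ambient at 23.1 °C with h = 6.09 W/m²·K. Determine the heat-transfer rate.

Q = 6.80 kW

Resistance network (inner→outer):
  R_conv,in = 1/(hA) = 1/(52.8·17.9) = 0.001058 K/W
  R_fireclay brick = L/(kA) = 0.324/(0.905·17.9) = 0.02000 K/W
  R_ceramic fibre blanket = L/(kA) = 0.207/(0.0777·17.9) = 0.1488 K/W
  R_conv,out = 1/(hA) = 1/(6.09·17.9) = 0.009173 K/W
ΣR = 0.001058 + 0.02000 + 0.1488 + 0.009173 = 0.1790 K/W
Q = ΔT/ΣR = (1240 °C − 23.1 °C)/0.1790 = 6800 W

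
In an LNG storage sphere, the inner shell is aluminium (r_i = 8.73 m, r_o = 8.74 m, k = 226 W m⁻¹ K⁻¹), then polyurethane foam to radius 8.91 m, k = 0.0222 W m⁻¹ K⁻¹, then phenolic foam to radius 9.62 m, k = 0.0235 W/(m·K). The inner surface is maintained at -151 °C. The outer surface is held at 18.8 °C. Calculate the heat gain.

Q = 4.73 kW

Series thermal resistances, inner to outer:
  R_aluminium = (1/8.73 − 1/8.74)/(4πk) = 1.311×10^-4/(4π·226) = 4.615×10^-8 K/W
  R_polyurethane foam = (1/8.74 − 1/8.91)/(4πk) = 0.002183/(4π·0.0222) = 0.007825 K/W
  R_phenolic foam = (1/8.91 − 1/9.62)/(4πk) = 0.008283/(4π·0.0235) = 0.02805 K/W
ΣR = 4.615×10^-8 + 0.007825 + 0.02805 = 0.03588 K/W
Q = ΔT/ΣR = (-151 °C − 18.8 °C)/0.03588 = -4730 W
(Negative Q ⇒ heat flows inward; heat gain = 4730 W.)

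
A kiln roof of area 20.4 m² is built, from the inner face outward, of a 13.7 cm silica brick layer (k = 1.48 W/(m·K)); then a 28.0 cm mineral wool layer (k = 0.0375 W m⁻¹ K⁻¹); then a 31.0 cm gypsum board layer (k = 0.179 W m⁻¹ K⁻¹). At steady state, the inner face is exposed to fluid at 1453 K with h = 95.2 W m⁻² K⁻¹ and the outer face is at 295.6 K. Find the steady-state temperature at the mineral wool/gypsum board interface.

T = 511 K

Treat each layer as a resistance in series:
  R_conv,in = 1/(hA) = 1/(95.2·20.4) = 5.149×10^-4 K/W
  R_silica brick = L/(kA) = 0.137/(1.48·20.4) = 0.004538 K/W
  R_mineral wool = L/(kA) = 0.280/(0.0375·20.4) = 0.3660 K/W
  R_gypsum board = L/(kA) = 0.310/(0.179·20.4) = 0.08489 K/W
ΣR = 5.149×10^-4 + 0.004538 + 0.3660 + 0.08489 = 0.4559 K/W
Q = ΔT/ΣR = (1453 K − 295.6 K)/0.4559 = 2539 W
From the inner boundary to the mineral wool/gypsum board interface, ΣR_partial = 0.3711 K/W.
T_interface = T_in − Q·ΣR_partial = 1453 K − (2539)(0.3711) = 511 K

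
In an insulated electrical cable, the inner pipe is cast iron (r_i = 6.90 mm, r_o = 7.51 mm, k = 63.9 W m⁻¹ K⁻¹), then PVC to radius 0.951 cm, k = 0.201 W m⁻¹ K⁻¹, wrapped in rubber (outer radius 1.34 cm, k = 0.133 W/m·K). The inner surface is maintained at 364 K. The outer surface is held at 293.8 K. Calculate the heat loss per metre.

Treat each layer as a resistance in series:
  R'_cast iron = ln(0.00751/0.00690)/(2πk) = 0.08471/(2π·63.9) = 2.110×10^-4 m·K/W
  R'_PVC = ln(0.00951/0.00751)/(2πk) = 0.2361/(2π·0.201) = 0.1870 m·K/W
  R'_rubber = ln(0.0134/0.00951)/(2πk) = 0.3429/(2π·0.133) = 0.4103 m·K/W
ΣR = 2.110×10^-4 + 0.1870 + 0.4103 = 0.5975 m·K/W
Q' = ΔT/ΣR = (364 K − 293.8 K)/0.5975 = 117 W/m

Q' = 117 W/m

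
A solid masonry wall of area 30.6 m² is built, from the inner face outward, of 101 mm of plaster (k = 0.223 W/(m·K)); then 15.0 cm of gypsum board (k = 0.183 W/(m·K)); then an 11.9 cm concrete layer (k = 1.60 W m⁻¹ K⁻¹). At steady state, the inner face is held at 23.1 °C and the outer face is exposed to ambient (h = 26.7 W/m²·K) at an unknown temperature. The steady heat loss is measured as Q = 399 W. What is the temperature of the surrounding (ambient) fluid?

Sum the resistances:
  R_plaster = L/(kA) = 0.101/(0.223·30.6) = 0.01480 K/W
  R_gypsum board = L/(kA) = 0.150/(0.183·30.6) = 0.02679 K/W
  R_concrete = L/(kA) = 0.119/(1.60·30.6) = 0.002431 K/W
  R_conv,out = 1/(hA) = 1/(26.7·30.6) = 0.001224 K/W
ΣR = 0.04524 K/W
ΔT = Q·ΣR = 399 × 0.04524 = 18.05 K
Heat flows outward, so T_out = T_in − ΔT = 23.1 − 18.05 = 5.05 °C

T_out = 5.05 °C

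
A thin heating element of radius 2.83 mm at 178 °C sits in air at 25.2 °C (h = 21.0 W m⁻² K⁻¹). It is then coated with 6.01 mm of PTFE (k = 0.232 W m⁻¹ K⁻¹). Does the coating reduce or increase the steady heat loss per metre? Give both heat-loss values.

increases: 57.1 → 93.2 W/m

Critical radius for a cylinder: r_cr = k/h = 0.0110 m = 1.10 cm.
Outer radius after coating: r₂ = 0.00283 + 0.00601 = 0.00884 m.
Since r₁ < r_cr and r₂ ≤ r_cr, the coating moves toward the maximum at r_cr — heat loss rises.
Bare: R = 1/(2πr₁h) = 2.678 m·K/W; Q = 152.8/2.678 = 57.1 W/m.
Coated: R = R_cond + R_conv = 1.639 m·K/W; Q = 152.8/1.639 = 93.2 W/m.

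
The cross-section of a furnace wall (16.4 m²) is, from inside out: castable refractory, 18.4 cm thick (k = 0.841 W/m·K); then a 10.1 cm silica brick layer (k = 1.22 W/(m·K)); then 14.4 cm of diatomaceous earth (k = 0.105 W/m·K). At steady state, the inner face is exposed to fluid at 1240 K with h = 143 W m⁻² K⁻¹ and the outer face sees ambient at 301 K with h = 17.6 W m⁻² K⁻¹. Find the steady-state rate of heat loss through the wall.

Treat each layer as a resistance in series:
  R_conv,in = 1/(hA) = 1/(143·16.4) = 4.264×10^-4 K/W
  R_castable refractory = L/(kA) = 0.184/(0.841·16.4) = 0.01334 K/W
  R_silica brick = L/(kA) = 0.101/(1.22·16.4) = 0.005048 K/W
  R_diatomaceous earth = L/(kA) = 0.144/(0.105·16.4) = 0.08362 K/W
  R_conv,out = 1/(hA) = 1/(17.6·16.4) = 0.003465 K/W
ΣR = 4.264×10^-4 + 0.01334 + 0.005048 + 0.08362 + 0.003465 = 0.1059 K/W
Q = ΔT/ΣR = (1240 K − 301 K)/0.1059 = 8870 W

Q = 8.87 kW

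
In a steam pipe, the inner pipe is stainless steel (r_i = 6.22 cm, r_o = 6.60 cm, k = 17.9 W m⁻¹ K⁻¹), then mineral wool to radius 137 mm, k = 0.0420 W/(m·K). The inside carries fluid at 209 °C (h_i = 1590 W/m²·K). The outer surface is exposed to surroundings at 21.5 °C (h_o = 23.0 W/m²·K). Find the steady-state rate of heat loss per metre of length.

Series thermal resistances, inner to outer:
  R'_conv,in = 1/(2πr h) = 1/(2π·0.0622·1590) = 0.001609 m·K/W
  R'_stainless steel = ln(0.0660/0.0622)/(2πk) = 0.05930/(2π·17.9) = 5.273×10^-4 m·K/W
  R'_mineral wool = ln(0.137/0.0660)/(2πk) = 0.7303/(2π·0.0420) = 2.768 m·K/W
  R'_conv,out = 1/(2πr h) = 1/(2π·0.137·23.0) = 0.05051 m·K/W
ΣR = 0.001609 + 5.273×10^-4 + 2.768 + 0.05051 = 2.821 m·K/W
Q' = ΔT/ΣR = (209 °C − 21.5 °C)/2.821 = 66.5 W/m

Q' = 66.5 W/m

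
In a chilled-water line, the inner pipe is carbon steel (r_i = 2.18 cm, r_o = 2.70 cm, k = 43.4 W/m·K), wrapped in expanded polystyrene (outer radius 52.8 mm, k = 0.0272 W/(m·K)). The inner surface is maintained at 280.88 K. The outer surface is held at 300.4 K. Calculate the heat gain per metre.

Treat each layer as a resistance in series:
  R'_carbon steel = ln(0.0270/0.0218)/(2πk) = 0.2139/(2π·43.4) = 7.845×10^-4 m·K/W
  R'_expanded polystyrene = ln(0.0528/0.0270)/(2πk) = 0.6707/(2π·0.0272) = 3.924 m·K/W
ΣR = 7.845×10^-4 + 3.924 = 3.925 m·K/W
Q' = ΔT/ΣR = (280.88 K − 300.4 K)/3.925 = -4.97 W/m
(Negative Q' ⇒ heat flows inward; heat gain = 4.97 W/m.)

Q' = 4.97 W/m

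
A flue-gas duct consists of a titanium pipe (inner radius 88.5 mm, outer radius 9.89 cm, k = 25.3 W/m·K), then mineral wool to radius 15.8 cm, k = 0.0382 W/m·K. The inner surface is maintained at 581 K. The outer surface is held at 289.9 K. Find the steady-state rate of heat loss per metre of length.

Q' = 149 W/m

Resistance network (inner→outer):
  R'_titanium = ln(0.0989/0.0885)/(2πk) = 0.1111/(2π·25.3) = 6.989×10^-4 m·K/W
  R'_mineral wool = ln(0.158/0.0989)/(2πk) = 0.4685/(2π·0.0382) = 1.952 m·K/W
ΣR = 6.989×10^-4 + 1.952 = 1.953 m·K/W
Q' = ΔT/ΣR = (581 K − 289.9 K)/1.953 = 149 W/m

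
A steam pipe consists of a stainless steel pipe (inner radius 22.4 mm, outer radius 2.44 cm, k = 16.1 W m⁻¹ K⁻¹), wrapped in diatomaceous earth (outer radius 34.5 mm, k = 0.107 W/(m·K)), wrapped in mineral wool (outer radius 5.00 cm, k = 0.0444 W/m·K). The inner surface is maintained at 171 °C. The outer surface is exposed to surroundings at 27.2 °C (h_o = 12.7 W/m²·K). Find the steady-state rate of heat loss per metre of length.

Resistance network (inner→outer):
  R'_stainless steel = ln(0.0244/0.0224)/(2πk) = 0.08552/(2π·16.1) = 8.454×10^-4 m·K/W
  R'_diatomaceous earth = ln(0.0345/0.0244)/(2πk) = 0.3464/(2π·0.107) = 0.5152 m·K/W
  R'_mineral wool = ln(0.0500/0.0345)/(2πk) = 0.3711/(2π·0.0444) = 1.330 m·K/W
  R'_conv,out = 1/(2πr h) = 1/(2π·0.0500·12.7) = 0.2506 m·K/W
ΣR = 8.454×10^-4 + 0.5152 + 1.330 + 0.2506 = 2.097 m·K/W
Q' = ΔT/ΣR = (171 °C − 27.2 °C)/2.097 = 68.6 W/m

Q' = 68.6 W/m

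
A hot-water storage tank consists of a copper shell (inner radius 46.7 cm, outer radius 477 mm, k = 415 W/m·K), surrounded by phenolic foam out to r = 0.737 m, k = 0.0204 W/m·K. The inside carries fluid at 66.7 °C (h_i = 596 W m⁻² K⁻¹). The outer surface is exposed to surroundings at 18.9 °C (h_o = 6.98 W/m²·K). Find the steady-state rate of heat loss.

Series thermal resistances, inner to outer:
  R_conv,in = 1/(4πr²h) = 1/(4π·0.467²·596) = 6.122×10^-4 K/W
  R_copper = (1/0.467 − 1/0.477)/(4πk) = 0.04489/(4π·415) = 8.608×10^-6 K/W
  R_phenolic foam = (1/0.477 − 1/0.737)/(4πk) = 0.7396/(4π·0.0204) = 2.885 K/W
  R_conv,out = 1/(4πr²h) = 1/(4π·0.737²·6.98) = 0.02099 K/W
ΣR = 6.122×10^-4 + 8.608×10^-6 + 2.885 + 0.02099 = 2.907 K/W
Q = ΔT/ΣR = (66.7 °C − 18.9 °C)/2.907 = 16.4 W

Q = 16.4 W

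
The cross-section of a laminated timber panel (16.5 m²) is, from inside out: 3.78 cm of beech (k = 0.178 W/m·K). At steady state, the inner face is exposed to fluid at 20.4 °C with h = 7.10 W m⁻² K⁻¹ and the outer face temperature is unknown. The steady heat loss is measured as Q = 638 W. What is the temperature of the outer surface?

Series resistances:
  R_conv,in = 1/(hA) = 1/(7.10·16.5) = 0.008536 K/W
  R_beech = L/(kA) = 0.0378/(0.178·16.5) = 0.01287 K/W
ΣR = 0.02141 K/W
ΔT = Q·ΣR = 638 × 0.02141 = 13.66 K
Heat flows outward, so T_out = T_in − ΔT = 20.4 − 13.66 = 6.74 °C

T_out = 6.74 °C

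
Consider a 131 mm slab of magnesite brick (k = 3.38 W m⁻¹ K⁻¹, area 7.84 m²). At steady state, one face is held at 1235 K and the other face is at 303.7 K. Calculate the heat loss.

Q = kA·ΔT/L = 3.38 × 7.84 × |1235 K − 303.7 K| / 0.131 = 1.88×10^5 W

Q = 188 kW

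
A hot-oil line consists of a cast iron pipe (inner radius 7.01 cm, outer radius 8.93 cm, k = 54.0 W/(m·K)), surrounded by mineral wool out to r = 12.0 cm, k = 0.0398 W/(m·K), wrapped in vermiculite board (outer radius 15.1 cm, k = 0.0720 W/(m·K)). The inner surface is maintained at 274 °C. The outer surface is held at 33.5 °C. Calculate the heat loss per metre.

Q' = 142 W/m

Treat each layer as a resistance in series:
  R'_cast iron = ln(0.0893/0.0701)/(2πk) = 0.2421/(2π·54.0) = 7.135×10^-4 m·K/W
  R'_mineral wool = ln(0.120/0.0893)/(2πk) = 0.2955/(2π·0.0398) = 1.182 m·K/W
  R'_vermiculite board = ln(0.151/0.120)/(2πk) = 0.2298/(2π·0.0720) = 0.5079 m·K/W
ΣR = 7.135×10^-4 + 1.182 + 0.5079 = 1.691 m·K/W
Q' = ΔT/ΣR = (274 °C − 33.5 °C)/1.691 = 142 W/m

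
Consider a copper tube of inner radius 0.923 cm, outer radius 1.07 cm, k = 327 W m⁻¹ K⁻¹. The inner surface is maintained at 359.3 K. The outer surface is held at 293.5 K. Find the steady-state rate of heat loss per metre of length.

Q' = 2πk·ΔT/ln(r₂/r₁) = 2π × 327 × 65.8 / ln(0.0107/0.00923) = 9.15×10^5 W/m

Q' = 915 kW/m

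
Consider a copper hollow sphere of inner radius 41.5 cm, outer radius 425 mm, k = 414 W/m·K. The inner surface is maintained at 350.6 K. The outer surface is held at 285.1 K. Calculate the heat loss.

Q = 4πk·ΔT/(1/r₁ − 1/r₂) = 4π × 414 × 65.5 / (1/0.415 − 1/0.425) = 6.01×10^6 W

Q = 6010 kW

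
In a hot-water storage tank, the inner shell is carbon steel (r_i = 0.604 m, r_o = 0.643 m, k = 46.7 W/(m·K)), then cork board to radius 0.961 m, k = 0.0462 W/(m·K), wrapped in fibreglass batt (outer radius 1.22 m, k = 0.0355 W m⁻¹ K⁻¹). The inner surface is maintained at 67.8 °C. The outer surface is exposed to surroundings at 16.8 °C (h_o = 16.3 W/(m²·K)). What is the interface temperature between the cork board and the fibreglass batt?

Series thermal resistances, inner to outer:
  R_carbon steel = (1/0.604 − 1/0.643)/(4πk) = 0.1004/(4π·46.7) = 1.711×10^-4 K/W
  R_cork board = (1/0.643 − 1/0.961)/(4πk) = 0.5146/(4π·0.0462) = 0.8864 K/W
  R_fibreglass batt = (1/0.961 − 1/1.22)/(4πk) = 0.2209/(4π·0.0355) = 0.4952 K/W
  R_conv,out = 1/(4πr²h) = 1/(4π·1.22²·16.3) = 0.003280 K/W
ΣR = 1.711×10^-4 + 0.8864 + 0.4952 + 0.003280 = 1.385 K/W
Q = ΔT/ΣR = (67.8 °C − 16.8 °C)/1.385 = 36.82 W
From the inner boundary to the cork board/fibreglass batt interface, ΣR_partial = 0.8866 K/W.
T_interface = T_in − Q·ΣR_partial = 67.8 °C − (36.82)(0.8866) = 35.2 °C

T = 35.2 °C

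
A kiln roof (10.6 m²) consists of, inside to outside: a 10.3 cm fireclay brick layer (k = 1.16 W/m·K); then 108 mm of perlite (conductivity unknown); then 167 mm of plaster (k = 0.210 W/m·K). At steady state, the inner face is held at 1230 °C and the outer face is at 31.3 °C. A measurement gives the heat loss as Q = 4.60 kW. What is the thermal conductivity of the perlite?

ΣR = ΔT/Q = |1230 − 31.3|/4600 = 0.2606 K/W
Known resistances:
  R_fireclay brick = L/(kA) = 0.103/(1.16·10.6) = 0.008377 K/W
  R_plaster = L/(kA) = 0.167/(0.210·10.6) = 0.07502 K/W
R_perlite = ΣR − ΣR_known = 0.2606 − 0.08340 = 0.1772 K/W
L/(kA) = 0.1772 ⇒ k = 0.108/(0.1772·10.6) = 0.0575 W/m·K

k = 0.0575 W/m·K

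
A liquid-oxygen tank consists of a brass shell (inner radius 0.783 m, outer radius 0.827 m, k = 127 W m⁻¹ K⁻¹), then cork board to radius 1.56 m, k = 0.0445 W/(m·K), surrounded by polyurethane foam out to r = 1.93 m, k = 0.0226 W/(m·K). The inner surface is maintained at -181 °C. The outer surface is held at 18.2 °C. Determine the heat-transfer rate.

Resistance network (inner→outer):
  R_brass = (1/0.783 − 1/0.827)/(4πk) = 0.06795/(4π·127) = 4.258×10^-5 K/W
  R_cork board = (1/0.827 − 1/1.56)/(4πk) = 0.5682/(4π·0.0445) = 1.016 K/W
  R_polyurethane foam = (1/1.56 − 1/1.93)/(4πk) = 0.1229/(4π·0.0226) = 0.4327 K/W
ΣR = 4.258×10^-5 + 1.016 + 0.4327 = 1.449 K/W
Q = ΔT/ΣR = (-181 °C − 18.2 °C)/1.449 = -137 W
(Negative Q ⇒ heat flows inward; heat gain = 137 W.)

Q = 137 W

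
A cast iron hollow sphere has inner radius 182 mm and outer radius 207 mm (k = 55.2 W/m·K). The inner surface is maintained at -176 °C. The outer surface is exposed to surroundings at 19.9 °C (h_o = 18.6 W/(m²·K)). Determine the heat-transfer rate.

Q = 1940 W

Series thermal resistances, inner to outer:
  R_cast iron = (1/0.182 − 1/0.207)/(4πk) = 0.6636/(4π·55.2) = 9.566×10^-4 K/W
  R_conv,out = 1/(4πr²h) = 1/(4π·0.207²·18.6) = 0.09985 K/W
ΣR = 9.566×10^-4 + 0.09985 = 0.1008 K/W
Q = ΔT/ΣR = (-176 °C − 19.9 °C)/0.1008 = -1940 W
(Negative Q ⇒ heat flows inward; heat gain = 1940 W.)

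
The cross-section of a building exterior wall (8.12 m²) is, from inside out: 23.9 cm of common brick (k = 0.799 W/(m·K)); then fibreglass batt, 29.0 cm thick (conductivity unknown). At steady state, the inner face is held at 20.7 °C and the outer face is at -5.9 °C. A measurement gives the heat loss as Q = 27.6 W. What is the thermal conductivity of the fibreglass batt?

ΣR = ΔT/Q = |20.7 − -5.9|/27.6 = 0.9638 K/W
Known resistances:
  R_common brick = L/(kA) = 0.239/(0.799·8.12) = 0.03684 K/W
R_fibreglass batt = ΣR − ΣR_known = 0.9638 − 0.03684 = 0.9270 K/W
L/(kA) = 0.9270 ⇒ k = 0.290/(0.9270·8.12) = 0.0385 W/m·K

k = 0.0385 W/m·K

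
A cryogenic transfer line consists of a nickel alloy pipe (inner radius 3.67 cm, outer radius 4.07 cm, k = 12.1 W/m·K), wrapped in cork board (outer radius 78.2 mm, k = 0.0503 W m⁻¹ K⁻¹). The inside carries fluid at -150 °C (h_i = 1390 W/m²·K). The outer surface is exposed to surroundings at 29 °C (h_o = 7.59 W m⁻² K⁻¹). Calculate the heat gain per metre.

Q' = 76.5 W/m

Resistance network (inner→outer):
  R'_conv,in = 1/(2πr h) = 1/(2π·0.0367·1390) = 0.003120 m·K/W
  R'_nickel alloy = ln(0.0407/0.0367)/(2πk) = 0.1035/(2π·12.1) = 0.001361 m·K/W
  R'_cork board = ln(0.0782/0.0407)/(2πk) = 0.6530/(2π·0.0503) = 2.066 m·K/W
  R'_conv,out = 1/(2πr h) = 1/(2π·0.0782·7.59) = 0.2681 m·K/W
ΣR = 0.003120 + 0.001361 + 2.066 + 0.2681 = 2.339 m·K/W
Q' = ΔT/ΣR = (-150 °C − 29 °C)/2.339 = -76.5 W/m
(Negative Q' ⇒ heat flows inward; heat gain = 76.5 W/m.)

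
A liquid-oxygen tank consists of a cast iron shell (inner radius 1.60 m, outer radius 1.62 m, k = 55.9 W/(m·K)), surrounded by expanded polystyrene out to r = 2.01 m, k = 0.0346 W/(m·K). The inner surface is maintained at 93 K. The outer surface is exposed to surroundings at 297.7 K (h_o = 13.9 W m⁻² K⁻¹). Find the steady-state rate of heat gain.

Q = 739 W

Treat each layer as a resistance in series:
  R_cast iron = (1/1.60 − 1/1.62)/(4πk) = 0.007716/(4π·55.9) = 1.098×10^-5 K/W
  R_expanded polystyrene = (1/1.62 − 1/2.01)/(4πk) = 0.1198/(4π·0.0346) = 0.2755 K/W
  R_conv,out = 1/(4πr²h) = 1/(4π·2.01²·13.9) = 0.001417 K/W
ΣR = 1.098×10^-5 + 0.2755 + 0.001417 = 0.2769 K/W
Q = ΔT/ΣR = (93 K − 297.7 K)/0.2769 = -739 W
(Negative Q ⇒ heat flows inward; heat gain = 739 W.)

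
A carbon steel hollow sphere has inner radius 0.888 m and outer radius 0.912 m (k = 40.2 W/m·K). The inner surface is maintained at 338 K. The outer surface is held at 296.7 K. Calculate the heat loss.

Q = 704 kW

Q = 4πk·ΔT/(1/r₁ − 1/r₂) = 4π × 40.2 × 41.3 / (1/0.888 − 1/0.912) = 7.04×10^5 W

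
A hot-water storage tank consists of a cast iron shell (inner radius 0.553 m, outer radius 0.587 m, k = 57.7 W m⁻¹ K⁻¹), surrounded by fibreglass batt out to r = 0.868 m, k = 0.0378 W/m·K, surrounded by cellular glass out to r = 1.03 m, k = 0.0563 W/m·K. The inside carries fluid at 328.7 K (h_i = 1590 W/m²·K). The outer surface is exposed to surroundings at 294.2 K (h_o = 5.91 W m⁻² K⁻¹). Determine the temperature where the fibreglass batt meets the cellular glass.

T = 300.7 K

Series thermal resistances, inner to outer:
  R_conv,in = 1/(4πr²h) = 1/(4π·0.553²·1590) = 1.637×10^-4 K/W
  R_cast iron = (1/0.553 − 1/0.587)/(4πk) = 0.1047/(4π·57.7) = 1.445×10^-4 K/W
  R_fibreglass batt = (1/0.587 − 1/0.868)/(4πk) = 0.5515/(4π·0.0378) = 1.161 K/W
  R_cellular glass = (1/0.868 − 1/1.03)/(4πk) = 0.1812/(4π·0.0563) = 0.2561 K/W
  R_conv,out = 1/(4πr²h) = 1/(4π·1.03²·5.91) = 0.01269 K/W
ΣR = 1.637×10^-4 + 1.445×10^-4 + 1.161 + 0.2561 + 0.01269 = 1.430 K/W
Q = ΔT/ΣR = (328.7 K − 294.2 K)/1.430 = 24.13 W
From the inner boundary to the fibreglass batt/cellular glass interface, ΣR_partial = 1.161 K/W.
T_interface = T_in − Q·ΣR_partial = 328.7 K − (24.13)(1.161) = 300.7 K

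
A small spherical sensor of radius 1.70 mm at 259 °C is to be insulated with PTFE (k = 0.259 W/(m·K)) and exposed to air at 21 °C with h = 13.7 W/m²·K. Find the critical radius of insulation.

r_cr = 3.78 cm

For a sphere, r_cr = 2k_ins/h = 2·0.259/13.7 = 0.0378 m = 3.78 cm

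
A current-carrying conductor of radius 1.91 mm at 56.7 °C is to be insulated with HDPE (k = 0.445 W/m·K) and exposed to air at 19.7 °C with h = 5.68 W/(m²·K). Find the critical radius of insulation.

For a cylinder, r_cr = k_ins/h = 0.445/5.68 = 0.0783 m = 7.83 cm

r_cr = 7.83 cm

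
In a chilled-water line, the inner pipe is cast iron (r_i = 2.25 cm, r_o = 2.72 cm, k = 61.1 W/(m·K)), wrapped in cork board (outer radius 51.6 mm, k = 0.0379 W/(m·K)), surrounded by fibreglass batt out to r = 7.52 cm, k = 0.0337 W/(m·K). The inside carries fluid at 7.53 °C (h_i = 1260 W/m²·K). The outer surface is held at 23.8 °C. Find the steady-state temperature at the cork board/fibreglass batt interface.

T = 17.3 °C

Resistance network (inner→outer):
  R'_conv,in = 1/(2πr h) = 1/(2π·0.0225·1260) = 0.005614 m·K/W
  R'_cast iron = ln(0.0272/0.0225)/(2πk) = 0.1897/(2π·61.1) = 4.941×10^-4 m·K/W
  R'_cork board = ln(0.0516/0.0272)/(2πk) = 0.6403/(2π·0.0379) = 2.689 m·K/W
  R'_fibreglass batt = ln(0.0752/0.0516)/(2πk) = 0.3766/(2π·0.0337) = 1.779 m·K/W
ΣR = 0.005614 + 4.941×10^-4 + 2.689 + 1.779 = 4.474 m·K/W
Q' = ΔT/ΣR = (7.53 °C − 23.8 °C)/4.474 = -3.637 W/m
From the inner boundary to the cork board/fibreglass batt interface, ΣR_partial = 2.695 m·K/W.
T_interface = T_in − Q'·ΣR_partial = 7.53 °C − (-3.637)(2.695) = 17.3 °C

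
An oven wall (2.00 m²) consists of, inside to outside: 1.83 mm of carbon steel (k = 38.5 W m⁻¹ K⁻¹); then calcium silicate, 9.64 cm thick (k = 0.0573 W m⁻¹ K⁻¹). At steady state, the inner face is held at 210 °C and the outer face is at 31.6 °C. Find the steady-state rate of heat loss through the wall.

Q = 212 W

Resistance network (inner→outer):
  R_carbon steel = L/(kA) = 0.00183/(38.5·2.00) = 2.377×10^-5 K/W
  R_calcium silicate = L/(kA) = 0.0964/(0.0573·2.00) = 0.8412 K/W
ΣR = 2.377×10^-5 + 0.8412 = 0.8412 K/W
Q = ΔT/ΣR = (210 °C − 31.6 °C)/0.8412 = 212 W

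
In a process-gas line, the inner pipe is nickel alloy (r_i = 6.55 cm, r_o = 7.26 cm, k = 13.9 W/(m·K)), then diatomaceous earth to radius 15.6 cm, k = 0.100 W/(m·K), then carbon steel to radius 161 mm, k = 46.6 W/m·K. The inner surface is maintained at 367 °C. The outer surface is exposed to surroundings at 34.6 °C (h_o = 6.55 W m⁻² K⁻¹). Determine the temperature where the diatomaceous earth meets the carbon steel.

T = 71.3 °C

Resistance network (inner→outer):
  R'_nickel alloy = ln(0.0726/0.0655)/(2πk) = 0.1029/(2π·13.9) = 0.001178 m·K/W
  R'_diatomaceous earth = ln(0.156/0.0726)/(2πk) = 0.7649/(2π·0.100) = 1.217 m·K/W
  R'_carbon steel = ln(0.161/0.156)/(2πk) = 0.03155/(2π·46.6) = 1.077×10^-4 m·K/W
  R'_conv,out = 1/(2πr h) = 1/(2π·0.161·6.55) = 0.1509 m·K/W
ΣR = 0.001178 + 1.217 + 1.077×10^-4 + 0.1509 = 1.369 m·K/W
Q' = ΔT/ΣR = (367 °C − 34.6 °C)/1.369 = 242.8 W/m
From the inner boundary to the diatomaceous earth/carbon steel interface, ΣR_partial = 1.218 m·K/W.
T_interface = T_in − Q'·ΣR_partial = 367 °C − (242.8)(1.218) = 71.3 °C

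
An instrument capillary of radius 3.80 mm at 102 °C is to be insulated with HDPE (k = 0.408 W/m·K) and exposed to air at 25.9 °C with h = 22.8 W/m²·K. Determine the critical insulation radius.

For a cylinder, r_cr = k_ins/h = 0.408/22.8 = 0.0179 m = 1.79 cm

r_cr = 1.79 cm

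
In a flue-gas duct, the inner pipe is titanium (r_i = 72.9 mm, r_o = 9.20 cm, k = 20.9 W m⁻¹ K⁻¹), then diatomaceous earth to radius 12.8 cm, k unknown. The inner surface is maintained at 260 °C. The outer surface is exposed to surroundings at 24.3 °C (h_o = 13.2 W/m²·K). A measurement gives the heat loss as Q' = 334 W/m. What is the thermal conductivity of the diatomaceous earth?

ΣR = ΔT/Q' = |260 − 24.3|/334 = 0.7057 m·K/W
Known resistances:
  R'_titanium = ln(0.0920/0.0729)/(2πk) = 0.2327/(2π·20.9) = 0.001772 m·K/W
  R'_conv,out = 1/(2πr h) = 1/(2π·0.128·13.2) = 0.09420 m·K/W
R_diatomaceous earth = ΣR − ΣR_known = 0.7057 − 0.09597 = 0.6097 m·K/W
ln(r₂/r₁)/(2πk) = 0.6097 ⇒ k = 0.3302/(2π·0.6097) = 0.0862 W/m·K

k = 0.0862 W/m·K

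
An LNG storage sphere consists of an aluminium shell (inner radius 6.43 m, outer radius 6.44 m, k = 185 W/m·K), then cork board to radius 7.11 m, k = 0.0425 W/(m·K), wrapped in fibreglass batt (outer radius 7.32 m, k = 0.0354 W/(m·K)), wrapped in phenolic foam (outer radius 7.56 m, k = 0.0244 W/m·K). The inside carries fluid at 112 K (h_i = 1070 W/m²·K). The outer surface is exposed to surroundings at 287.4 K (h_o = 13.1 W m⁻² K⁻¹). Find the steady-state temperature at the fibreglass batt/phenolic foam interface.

T = 238.1 K

Treat each layer as a resistance in series:
  R_conv,in = 1/(4πr²h) = 1/(4π·6.43²·1070) = 1.799×10^-6 K/W
  R_aluminium = (1/6.43 − 1/6.44)/(4πk) = 2.415×10^-4/(4π·185) = 1.039×10^-7 K/W
  R_cork board = (1/6.44 − 1/7.11)/(4πk) = 0.01463/(4π·0.0425) = 0.02740 K/W
  R_fibreglass batt = (1/7.11 − 1/7.32)/(4πk) = 0.004035/(4π·0.0354) = 0.009070 K/W
  R_phenolic foam = (1/7.32 − 1/7.56)/(4πk) = 0.004337/(4π·0.0244) = 0.01414 K/W
  R_conv,out = 1/(4πr²h) = 1/(4π·7.56²·13.1) = 1.063×10^-4 K/W
ΣR = 1.799×10^-6 + 1.039×10^-7 + 0.02740 + 0.009070 + 0.01414 + 1.063×10^-4 = 0.05072 K/W
Q = ΔT/ΣR = (112 K − 287.4 K)/0.05072 = -3458 W
From the inner boundary to the fibreglass batt/phenolic foam interface, ΣR_partial = 0.03647 K/W.
T_interface = T_in − Q·ΣR_partial = 112 K − (-3458)(0.03647) = 238.1 K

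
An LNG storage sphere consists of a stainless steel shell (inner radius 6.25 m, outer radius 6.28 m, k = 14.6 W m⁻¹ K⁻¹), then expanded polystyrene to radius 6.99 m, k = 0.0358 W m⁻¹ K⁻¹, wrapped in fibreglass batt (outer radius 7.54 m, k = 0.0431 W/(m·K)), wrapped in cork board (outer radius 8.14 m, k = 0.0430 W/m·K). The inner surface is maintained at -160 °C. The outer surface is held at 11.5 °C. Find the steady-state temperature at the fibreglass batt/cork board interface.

Treat each layer as a resistance in series:
  R_stainless steel = (1/6.25 − 1/6.28)/(4πk) = 7.643×10^-4/(4π·14.6) = 4.166×10^-6 K/W
  R_expanded polystyrene = (1/6.28 − 1/6.99)/(4πk) = 0.01617/(4π·0.0358) = 0.03595 K/W
  R_fibreglass batt = (1/6.99 − 1/7.54)/(4πk) = 0.01044/(4π·0.0431) = 0.01927 K/W
  R_cork board = (1/7.54 − 1/8.14)/(4πk) = 0.009776/(4π·0.0430) = 0.01809 K/W
ΣR = 4.166×10^-6 + 0.03595 + 0.01927 + 0.01809 = 0.07331 K/W
Q = ΔT/ΣR = (-160 °C − 11.5 °C)/0.07331 = -2339 W
From the inner boundary to the fibreglass batt/cork board interface, ΣR_partial = 0.05522 K/W.
T_interface = T_in − Q·ΣR_partial = -160 °C − (-2339)(0.05522) = -30.8 °C

T = -30.8 °C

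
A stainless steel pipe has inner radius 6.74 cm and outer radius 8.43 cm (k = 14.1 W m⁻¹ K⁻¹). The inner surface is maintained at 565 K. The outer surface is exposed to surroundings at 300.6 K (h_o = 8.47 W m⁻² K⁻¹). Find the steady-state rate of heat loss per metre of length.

Q' = 1170 W/m

Treat each layer as a resistance in series:
  R'_stainless steel = ln(0.0843/0.0674)/(2πk) = 0.2237/(2π·14.1) = 0.002525 m·K/W
  R'_conv,out = 1/(2πr h) = 1/(2π·0.0843·8.47) = 0.2229 m·K/W
ΣR = 0.002525 + 0.2229 = 0.2254 m·K/W
Q' = ΔT/ΣR = (565 K − 300.6 K)/0.2254 = 1170 W/m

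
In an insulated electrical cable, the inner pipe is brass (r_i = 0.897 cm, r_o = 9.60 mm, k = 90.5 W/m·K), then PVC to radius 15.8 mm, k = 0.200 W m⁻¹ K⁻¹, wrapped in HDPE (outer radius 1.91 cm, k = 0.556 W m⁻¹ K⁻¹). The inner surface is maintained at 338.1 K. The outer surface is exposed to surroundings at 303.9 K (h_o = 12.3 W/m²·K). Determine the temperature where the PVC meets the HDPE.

T = 326.1 K

Resistance network (inner→outer):
  R'_brass = ln(0.00960/0.00897)/(2πk) = 0.06788/(2π·90.5) = 1.194×10^-4 m·K/W
  R'_PVC = ln(0.0158/0.00960)/(2πk) = 0.4982/(2π·0.200) = 0.3965 m·K/W
  R'_HDPE = ln(0.0191/0.0158)/(2πk) = 0.1897/(2π·0.556) = 0.05430 m·K/W
  R'_conv,out = 1/(2πr h) = 1/(2π·0.0191·12.3) = 0.6775 m·K/W
ΣR = 1.194×10^-4 + 0.3965 + 0.05430 + 0.6775 = 1.128 m·K/W
Q' = ΔT/ΣR = (338.1 K − 303.9 K)/1.128 = 30.32 W/m
From the inner boundary to the PVC/HDPE interface, ΣR_partial = 0.3966 m·K/W.
T_interface = T_in − Q'·ΣR_partial = 338.1 K − (30.32)(0.3966) = 326.1 K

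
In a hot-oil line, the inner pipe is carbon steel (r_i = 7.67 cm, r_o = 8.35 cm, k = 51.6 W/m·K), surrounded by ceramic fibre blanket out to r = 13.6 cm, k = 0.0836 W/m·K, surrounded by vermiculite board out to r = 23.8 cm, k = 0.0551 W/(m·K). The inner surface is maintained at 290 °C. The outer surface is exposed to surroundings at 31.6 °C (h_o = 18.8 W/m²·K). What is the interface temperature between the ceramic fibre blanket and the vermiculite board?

T = 197 °C

Resistance network (inner→outer):
  R'_carbon steel = ln(0.0835/0.0767)/(2πk) = 0.08494/(2π·51.6) = 2.620×10^-4 m·K/W
  R'_ceramic fibre blanket = ln(0.136/0.0835)/(2πk) = 0.4878/(2π·0.0836) = 0.9287 m·K/W
  R'_vermiculite board = ln(0.238/0.136)/(2πk) = 0.5596/(2π·0.0551) = 1.616 m·K/W
  R'_conv,out = 1/(2πr h) = 1/(2π·0.238·18.8) = 0.03557 m·K/W
ΣR = 2.620×10^-4 + 0.9287 + 1.616 + 0.03557 = 2.581 m·K/W
Q' = ΔT/ΣR = (290 °C − 31.6 °C)/2.581 = 100.1 W/m
From the inner boundary to the ceramic fibre blanket/vermiculite board interface, ΣR_partial = 0.9290 m·K/W.
T_interface = T_in − Q'·ΣR_partial = 290 °C − (100.1)(0.9290) = 197 °C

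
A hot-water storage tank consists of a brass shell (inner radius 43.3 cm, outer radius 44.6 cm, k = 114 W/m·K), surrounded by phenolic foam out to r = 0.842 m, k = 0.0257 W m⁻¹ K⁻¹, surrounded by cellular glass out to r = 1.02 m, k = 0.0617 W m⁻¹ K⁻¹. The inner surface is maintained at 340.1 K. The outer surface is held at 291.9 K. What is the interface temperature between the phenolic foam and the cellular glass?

T = 295.5 K

Series thermal resistances, inner to outer:
  R_brass = (1/0.433 − 1/0.446)/(4πk) = 0.06732/(4π·114) = 4.699×10^-5 K/W
  R_phenolic foam = (1/0.446 − 1/0.842)/(4πk) = 1.055/(4π·0.0257) = 3.265 K/W
  R_cellular glass = (1/0.842 − 1/1.02)/(4πk) = 0.2073/(4π·0.0617) = 0.2673 K/W
ΣR = 4.699×10^-5 + 3.265 + 0.2673 = 3.532 K/W
Q = ΔT/ΣR = (340.1 K − 291.9 K)/3.532 = 13.65 W
From the inner boundary to the phenolic foam/cellular glass interface, ΣR_partial = 3.265 K/W.
T_interface = T_in − Q·ΣR_partial = 340.1 K − (13.65)(3.265) = 295.5 K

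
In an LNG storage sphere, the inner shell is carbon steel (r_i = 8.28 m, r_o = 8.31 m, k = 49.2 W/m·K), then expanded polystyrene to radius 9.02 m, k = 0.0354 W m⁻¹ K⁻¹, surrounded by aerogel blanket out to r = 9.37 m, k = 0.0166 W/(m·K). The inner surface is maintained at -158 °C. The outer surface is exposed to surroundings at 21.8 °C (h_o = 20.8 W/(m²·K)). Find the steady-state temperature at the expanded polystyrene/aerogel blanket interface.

Treat each layer as a resistance in series:
  R_carbon steel = (1/8.28 − 1/8.31)/(4πk) = 4.360×10^-4/(4π·49.2) = 7.052×10^-7 K/W
  R_expanded polystyrene = (1/8.31 − 1/9.02)/(4πk) = 0.009472/(4π·0.0354) = 0.02129 K/W
  R_aerogel blanket = (1/9.02 − 1/9.37)/(4πk) = 0.004141/(4π·0.0166) = 0.01985 K/W
  R_conv,out = 1/(4πr²h) = 1/(4π·9.37²·20.8) = 4.358×10^-5 K/W
ΣR = 7.052×10^-7 + 0.02129 + 0.01985 + 4.358×10^-5 = 0.04118 K/W
Q = ΔT/ΣR = (-158 °C − 21.8 °C)/0.04118 = -4366 W
From the inner boundary to the expanded polystyrene/aerogel blanket interface, ΣR_partial = 0.02129 K/W.
T_interface = T_in − Q·ΣR_partial = -158 °C − (-4366)(0.02129) = -65.0 °C

T = -65.0 °C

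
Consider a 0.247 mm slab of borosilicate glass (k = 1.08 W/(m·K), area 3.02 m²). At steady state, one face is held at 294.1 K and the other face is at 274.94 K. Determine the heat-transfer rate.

Q = 2.53×10^5 W

Q = kA·ΔT/L = 1.08 × 3.02 × |294.1 K − 274.94 K| / 2.47×10^-4 = 2.53×10^5 W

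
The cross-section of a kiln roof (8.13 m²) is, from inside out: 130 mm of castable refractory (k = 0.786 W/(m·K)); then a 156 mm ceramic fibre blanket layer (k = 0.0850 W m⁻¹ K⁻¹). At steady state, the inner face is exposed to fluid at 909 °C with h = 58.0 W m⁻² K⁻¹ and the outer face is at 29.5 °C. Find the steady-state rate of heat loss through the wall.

Q = 3540 W

Resistance network (inner→outer):
  R_conv,in = 1/(hA) = 1/(58.0·8.13) = 0.002121 K/W
  R_castable refractory = L/(kA) = 0.130/(0.786·8.13) = 0.02034 K/W
  R_ceramic fibre blanket = L/(kA) = 0.156/(0.0850·8.13) = 0.2257 K/W
ΣR = 0.002121 + 0.02034 + 0.2257 = 0.2482 K/W
Q = ΔT/ΣR = (909 °C − 29.5 °C)/0.2482 = 3540 W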